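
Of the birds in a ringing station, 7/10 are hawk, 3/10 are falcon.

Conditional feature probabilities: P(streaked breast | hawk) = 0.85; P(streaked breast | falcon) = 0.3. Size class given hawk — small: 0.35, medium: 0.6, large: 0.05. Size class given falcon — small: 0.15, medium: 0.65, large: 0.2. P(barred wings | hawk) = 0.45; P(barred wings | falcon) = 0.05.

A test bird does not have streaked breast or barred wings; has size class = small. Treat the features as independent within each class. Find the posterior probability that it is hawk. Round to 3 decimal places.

hawk: 0.7 × (1−0.85) × 0.35 × (1−0.45) = 0.0202125
falcon: 0.3 × (1−0.3) × 0.15 × (1−0.05) = 0.029925
P(hawk | x) = 0.0202125 / 0.0501375 ≈ 0.403

0.403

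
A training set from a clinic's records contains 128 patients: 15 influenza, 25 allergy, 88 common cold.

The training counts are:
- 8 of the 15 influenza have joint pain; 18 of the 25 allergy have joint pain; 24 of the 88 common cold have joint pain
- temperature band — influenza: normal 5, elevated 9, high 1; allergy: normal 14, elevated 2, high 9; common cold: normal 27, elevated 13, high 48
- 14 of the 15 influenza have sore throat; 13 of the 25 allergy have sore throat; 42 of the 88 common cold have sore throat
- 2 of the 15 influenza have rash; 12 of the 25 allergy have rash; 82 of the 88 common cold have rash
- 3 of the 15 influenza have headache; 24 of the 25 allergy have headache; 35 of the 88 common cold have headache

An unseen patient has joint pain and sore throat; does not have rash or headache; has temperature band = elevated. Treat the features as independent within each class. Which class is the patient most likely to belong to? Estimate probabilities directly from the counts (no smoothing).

influenza

influenza: (15/128) × (8/15) × (9/15) × (14/15) × (13/15) × (12/15) ≈ 0.0242667
allergy: (25/128) × (18/25) × (2/25) × (13/25) × (13/25) × (1/25) = 0.00012168
common cold: (88/128) × (24/88) × (13/88) × (42/88) × (6/88) × (53/88) ≈ 0.000542863
Highest score → influenza.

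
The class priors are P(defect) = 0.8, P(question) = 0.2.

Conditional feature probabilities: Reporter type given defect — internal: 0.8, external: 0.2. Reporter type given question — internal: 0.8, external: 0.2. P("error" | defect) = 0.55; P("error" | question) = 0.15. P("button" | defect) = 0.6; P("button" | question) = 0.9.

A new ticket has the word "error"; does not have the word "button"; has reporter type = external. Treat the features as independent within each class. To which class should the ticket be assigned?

defect: 0.8 × 0.2 × 0.55 × (1−0.6) = 0.0352
question: 0.2 × 0.2 × 0.15 × (1−0.9) = 0.0006
Highest score → defect.

defect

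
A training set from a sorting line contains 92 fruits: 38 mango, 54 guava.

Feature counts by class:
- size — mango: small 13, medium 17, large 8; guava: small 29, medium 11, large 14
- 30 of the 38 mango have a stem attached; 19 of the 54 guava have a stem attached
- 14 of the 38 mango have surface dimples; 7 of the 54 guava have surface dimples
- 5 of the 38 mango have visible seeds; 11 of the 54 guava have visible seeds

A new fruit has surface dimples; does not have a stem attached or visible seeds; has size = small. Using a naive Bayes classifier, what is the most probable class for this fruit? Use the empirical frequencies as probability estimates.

guava

mango: (38/92) × (13/38) × (8/38) × (14/38) × (33/38) ≈ 0.0095178
guava: (54/92) × (29/54) × (35/54) × (7/54) × (43/54) ≈ 0.0210894
Highest score → guava.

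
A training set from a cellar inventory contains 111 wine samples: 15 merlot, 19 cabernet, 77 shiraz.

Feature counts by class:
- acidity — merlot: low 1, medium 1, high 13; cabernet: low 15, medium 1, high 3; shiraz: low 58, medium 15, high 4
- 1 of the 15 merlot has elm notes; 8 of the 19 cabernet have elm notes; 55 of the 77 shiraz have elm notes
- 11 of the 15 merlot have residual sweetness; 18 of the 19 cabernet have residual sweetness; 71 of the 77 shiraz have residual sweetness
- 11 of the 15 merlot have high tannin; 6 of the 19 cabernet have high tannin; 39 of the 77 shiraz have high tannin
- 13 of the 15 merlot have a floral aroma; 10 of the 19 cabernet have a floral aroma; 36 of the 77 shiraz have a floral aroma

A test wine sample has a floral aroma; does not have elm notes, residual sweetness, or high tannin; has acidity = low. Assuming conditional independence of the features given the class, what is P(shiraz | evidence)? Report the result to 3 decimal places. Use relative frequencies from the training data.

0.573

merlot: (15/111) × (1/15) × (14/15) × (4/15) × (4/15) × (13/15) ≈ 0.000518207
cabernet: (19/111) × (15/19) × (11/19) × (1/19) × (13/19) × (10/19) ≈ 0.00148283
shiraz: (77/111) × (58/77) × (22/77) × (6/77) × (38/77) × (36/77) ≈ 0.00268412
P(shiraz | x) = 0.00268412 / 0.004685157 ≈ 0.573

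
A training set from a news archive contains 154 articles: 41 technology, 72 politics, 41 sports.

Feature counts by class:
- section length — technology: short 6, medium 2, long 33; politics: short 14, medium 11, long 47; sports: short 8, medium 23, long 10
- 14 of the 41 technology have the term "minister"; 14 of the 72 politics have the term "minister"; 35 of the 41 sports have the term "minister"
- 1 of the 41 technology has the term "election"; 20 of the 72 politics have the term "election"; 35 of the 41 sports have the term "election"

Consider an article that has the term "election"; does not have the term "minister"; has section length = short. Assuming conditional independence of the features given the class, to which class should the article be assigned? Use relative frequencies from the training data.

technology: (41/154) × (6/41) × (27/41) × (1/41) ≈ 0.000625787
politics: (72/154) × (14/72) × (58/72) × (20/72) ≈ 0.0203423
sports: (41/154) × (8/41) × (6/41) × (35/41) ≈ 0.00648964
Highest score → politics.

politics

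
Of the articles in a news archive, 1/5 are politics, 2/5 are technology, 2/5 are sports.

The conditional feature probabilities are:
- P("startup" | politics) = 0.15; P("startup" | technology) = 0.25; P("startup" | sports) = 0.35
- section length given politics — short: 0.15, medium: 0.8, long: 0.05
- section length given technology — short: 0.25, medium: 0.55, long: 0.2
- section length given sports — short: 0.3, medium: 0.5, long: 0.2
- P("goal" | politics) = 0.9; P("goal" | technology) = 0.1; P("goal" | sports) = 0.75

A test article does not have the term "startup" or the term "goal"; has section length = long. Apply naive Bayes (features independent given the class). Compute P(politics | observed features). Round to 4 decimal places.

politics: 0.2 × (1−0.15) × 0.05 × (1−0.9) = 0.00085
technology: 0.4 × (1−0.25) × 0.2 × (1−0.1) = 0.054
sports: 0.4 × (1−0.35) × 0.2 × (1−0.75) = 0.013
P(politics | x) = 0.00085 / 0.06785 ≈ 0.0125

0.0125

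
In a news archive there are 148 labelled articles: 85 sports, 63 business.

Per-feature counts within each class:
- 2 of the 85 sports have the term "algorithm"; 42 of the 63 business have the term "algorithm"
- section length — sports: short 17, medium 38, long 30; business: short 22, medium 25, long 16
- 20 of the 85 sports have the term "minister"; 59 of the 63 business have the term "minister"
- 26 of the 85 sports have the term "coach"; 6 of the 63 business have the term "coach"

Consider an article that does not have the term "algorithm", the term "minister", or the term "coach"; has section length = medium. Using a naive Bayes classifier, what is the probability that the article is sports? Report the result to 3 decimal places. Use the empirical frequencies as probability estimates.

sports: (85/148) × (83/85) × (38/85) × (65/85) × (59/85) ≈ 0.133079
business: (63/148) × (21/63) × (25/63) × (4/63) × (57/63) ≈ 0.00323453
P(sports | x) = 0.133079 / 0.13631353 ≈ 0.976

0.976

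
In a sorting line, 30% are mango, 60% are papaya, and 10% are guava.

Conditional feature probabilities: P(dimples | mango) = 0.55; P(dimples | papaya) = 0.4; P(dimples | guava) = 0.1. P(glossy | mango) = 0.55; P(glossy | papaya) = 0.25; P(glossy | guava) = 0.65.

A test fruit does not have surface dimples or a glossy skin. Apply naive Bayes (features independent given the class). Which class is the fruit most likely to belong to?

papaya

mango: 0.3 × (1−0.55) × (1−0.55) = 0.06075
papaya: 0.6 × (1−0.4) × (1−0.25) = 0.27
guava: 0.1 × (1−0.1) × (1−0.65) = 0.0315
Highest score → papaya.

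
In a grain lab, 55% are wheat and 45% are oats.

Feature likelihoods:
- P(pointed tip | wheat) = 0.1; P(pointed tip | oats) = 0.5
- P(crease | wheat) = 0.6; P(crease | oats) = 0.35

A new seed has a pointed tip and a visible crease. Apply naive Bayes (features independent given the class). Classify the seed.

wheat: 0.55 × 0.1 × 0.6 = 0.033
oats: 0.45 × 0.5 × 0.35 = 0.07875
Highest score → oats.

oats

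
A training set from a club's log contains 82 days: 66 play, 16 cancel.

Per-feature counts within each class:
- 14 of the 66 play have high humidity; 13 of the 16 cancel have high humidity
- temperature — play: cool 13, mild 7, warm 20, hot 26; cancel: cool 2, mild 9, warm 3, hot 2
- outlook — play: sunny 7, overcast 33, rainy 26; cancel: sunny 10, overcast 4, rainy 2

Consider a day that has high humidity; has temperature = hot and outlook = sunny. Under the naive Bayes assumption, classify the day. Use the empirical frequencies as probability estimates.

play: (66/82) × (14/66) × (26/66) × (7/66) ≈ 0.00713342
cancel: (16/82) × (13/16) × (2/16) × (10/16) ≈ 0.0123857
Highest score → cancel.

cancel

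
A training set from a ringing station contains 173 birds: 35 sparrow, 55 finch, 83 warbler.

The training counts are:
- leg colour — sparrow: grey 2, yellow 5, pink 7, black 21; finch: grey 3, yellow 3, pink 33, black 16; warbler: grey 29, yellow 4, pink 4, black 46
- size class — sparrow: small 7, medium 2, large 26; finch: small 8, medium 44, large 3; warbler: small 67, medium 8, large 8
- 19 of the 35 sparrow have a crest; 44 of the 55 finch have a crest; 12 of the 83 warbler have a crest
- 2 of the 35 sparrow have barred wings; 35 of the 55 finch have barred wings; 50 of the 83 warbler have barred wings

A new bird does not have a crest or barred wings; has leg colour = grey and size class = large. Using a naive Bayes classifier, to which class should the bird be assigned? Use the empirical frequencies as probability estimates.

warbler

sparrow: (35/173) × (2/35) × (26/35) × (16/35) × (33/35) ≈ 0.00370158
finch: (55/173) × (3/55) × (3/55) × (11/55) × (20/55) ≈ 0.0000687909
warbler: (83/173) × (29/83) × (8/83) × (71/83) × (33/83) ≈ 0.00549515
Highest score → warbler.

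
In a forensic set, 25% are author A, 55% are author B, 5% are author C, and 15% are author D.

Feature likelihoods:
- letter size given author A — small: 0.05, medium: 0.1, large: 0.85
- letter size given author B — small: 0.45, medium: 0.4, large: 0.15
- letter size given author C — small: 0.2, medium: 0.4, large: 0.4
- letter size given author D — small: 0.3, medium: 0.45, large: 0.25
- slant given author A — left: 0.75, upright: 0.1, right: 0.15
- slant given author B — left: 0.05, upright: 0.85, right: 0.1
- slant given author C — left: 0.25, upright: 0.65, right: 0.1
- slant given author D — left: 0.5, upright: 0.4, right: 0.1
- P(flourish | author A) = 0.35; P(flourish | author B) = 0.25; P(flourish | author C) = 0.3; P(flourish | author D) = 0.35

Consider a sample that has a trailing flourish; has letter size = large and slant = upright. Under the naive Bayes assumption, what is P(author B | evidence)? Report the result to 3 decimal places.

author A: 0.25 × 0.85 × 0.1 × 0.35 = 0.0074375
author B: 0.55 × 0.15 × 0.85 × 0.25 = 0.01753125
author C: 0.05 × 0.4 × 0.65 × 0.3 = 0.0039
author D: 0.15 × 0.25 × 0.4 × 0.35 = 0.00525
P(author B | x) = 0.01753125 / 0.03411875 ≈ 0.514

0.514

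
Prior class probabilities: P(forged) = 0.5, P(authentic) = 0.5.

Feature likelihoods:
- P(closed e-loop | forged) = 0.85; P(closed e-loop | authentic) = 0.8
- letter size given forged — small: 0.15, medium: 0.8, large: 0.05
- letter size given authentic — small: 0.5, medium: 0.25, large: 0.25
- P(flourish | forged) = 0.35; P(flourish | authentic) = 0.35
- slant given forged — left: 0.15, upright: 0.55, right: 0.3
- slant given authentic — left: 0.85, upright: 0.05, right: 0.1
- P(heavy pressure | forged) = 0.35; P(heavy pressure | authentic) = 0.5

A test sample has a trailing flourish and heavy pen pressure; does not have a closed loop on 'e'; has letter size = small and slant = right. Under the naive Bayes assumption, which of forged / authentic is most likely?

authentic

forged: 0.5 × (1−0.85) × 0.15 × 0.35 × 0.3 × 0.35 = 0.0004134375
authentic: 0.5 × (1−0.8) × 0.5 × 0.35 × 0.1 × 0.5 = 0.000875
Highest score → authentic.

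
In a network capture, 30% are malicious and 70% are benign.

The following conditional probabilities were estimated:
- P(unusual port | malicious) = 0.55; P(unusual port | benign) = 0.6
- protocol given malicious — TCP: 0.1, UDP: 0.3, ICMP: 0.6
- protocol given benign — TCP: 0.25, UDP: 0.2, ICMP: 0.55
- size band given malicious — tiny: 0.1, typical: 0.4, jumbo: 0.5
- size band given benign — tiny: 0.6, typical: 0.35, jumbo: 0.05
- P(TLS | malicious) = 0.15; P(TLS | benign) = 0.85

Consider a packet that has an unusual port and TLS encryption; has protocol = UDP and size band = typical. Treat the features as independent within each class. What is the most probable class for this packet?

malicious: 0.3 × 0.55 × 0.3 × 0.4 × 0.15 = 0.00297
benign: 0.7 × 0.6 × 0.2 × 0.35 × 0.85 = 0.02499
Highest score → benign.

benign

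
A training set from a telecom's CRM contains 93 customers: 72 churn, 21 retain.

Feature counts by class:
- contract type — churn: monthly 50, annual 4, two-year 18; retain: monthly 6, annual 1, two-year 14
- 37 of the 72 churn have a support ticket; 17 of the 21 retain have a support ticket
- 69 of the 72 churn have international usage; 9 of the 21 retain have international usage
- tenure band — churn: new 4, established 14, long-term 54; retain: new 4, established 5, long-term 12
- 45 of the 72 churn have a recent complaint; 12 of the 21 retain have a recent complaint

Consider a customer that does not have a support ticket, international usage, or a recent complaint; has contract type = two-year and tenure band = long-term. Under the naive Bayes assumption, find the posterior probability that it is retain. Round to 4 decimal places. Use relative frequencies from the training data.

0.7845

churn: (72/93) × (18/72) × (35/72) × (3/72) × (54/72) × (27/72) ≈ 0.00110257
retain: (21/93) × (14/21) × (4/21) × (12/21) × (12/21) × (9/21) ≈ 0.00401266
P(retain | x) = 0.00401266 / 0.00511523 ≈ 0.7845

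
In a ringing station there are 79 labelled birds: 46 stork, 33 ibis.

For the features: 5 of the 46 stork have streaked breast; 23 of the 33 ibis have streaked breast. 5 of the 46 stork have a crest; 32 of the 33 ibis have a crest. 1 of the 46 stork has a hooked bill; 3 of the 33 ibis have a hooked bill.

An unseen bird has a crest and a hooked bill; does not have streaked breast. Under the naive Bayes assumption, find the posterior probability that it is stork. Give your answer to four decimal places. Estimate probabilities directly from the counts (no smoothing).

stork: (46/79) × (41/46) × (5/46) × (1/46) ≈ 0.00122634
ibis: (33/79) × (10/33) × (32/33) × (3/33) ≈ 0.0111588
P(stork | x) = 0.00122634 / 0.01238514 ≈ 0.0990

0.0990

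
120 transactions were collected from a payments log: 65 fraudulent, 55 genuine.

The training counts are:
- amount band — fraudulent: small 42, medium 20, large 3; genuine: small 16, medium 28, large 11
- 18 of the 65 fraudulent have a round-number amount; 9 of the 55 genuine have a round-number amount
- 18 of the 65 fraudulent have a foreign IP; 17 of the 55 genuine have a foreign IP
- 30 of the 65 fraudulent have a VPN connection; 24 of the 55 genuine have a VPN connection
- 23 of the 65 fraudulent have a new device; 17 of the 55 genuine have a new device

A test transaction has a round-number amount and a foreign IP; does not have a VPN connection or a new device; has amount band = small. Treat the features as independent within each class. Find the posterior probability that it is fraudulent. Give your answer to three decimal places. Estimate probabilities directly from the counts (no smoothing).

0.781

fraudulent: (65/120) × (42/65) × (18/65) × (18/65) × (35/65) × (42/65) ≈ 0.0093385
genuine: (55/120) × (16/55) × (9/55) × (17/55) × (31/55) × (38/55) ≈ 0.00262618
P(fraudulent | x) = 0.0093385 / 0.01196468 ≈ 0.781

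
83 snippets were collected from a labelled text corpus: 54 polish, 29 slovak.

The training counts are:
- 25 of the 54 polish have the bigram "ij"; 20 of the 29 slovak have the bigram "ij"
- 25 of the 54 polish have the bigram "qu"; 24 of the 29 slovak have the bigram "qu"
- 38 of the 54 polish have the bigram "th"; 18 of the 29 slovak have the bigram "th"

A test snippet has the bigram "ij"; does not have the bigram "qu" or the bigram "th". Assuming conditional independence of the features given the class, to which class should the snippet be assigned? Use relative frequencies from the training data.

polish

polish: (54/83) × (25/54) × (29/54) × (16/54) ≈ 0.0479283
slovak: (29/83) × (20/29) × (5/29) × (11/29) ≈ 0.0157586
Highest score → polish.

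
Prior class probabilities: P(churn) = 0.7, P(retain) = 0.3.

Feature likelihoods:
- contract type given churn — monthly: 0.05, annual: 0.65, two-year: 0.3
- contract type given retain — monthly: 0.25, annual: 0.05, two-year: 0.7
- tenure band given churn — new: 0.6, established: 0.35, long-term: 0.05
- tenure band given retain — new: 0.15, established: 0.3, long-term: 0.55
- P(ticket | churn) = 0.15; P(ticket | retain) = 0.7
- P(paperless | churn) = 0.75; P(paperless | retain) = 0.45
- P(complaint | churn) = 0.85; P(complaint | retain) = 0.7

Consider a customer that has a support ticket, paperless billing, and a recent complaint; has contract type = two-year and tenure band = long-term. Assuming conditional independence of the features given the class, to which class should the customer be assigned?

retain

churn: 0.7 × 0.3 × 0.05 × 0.15 × 0.75 × 0.85 = 0.0010040625
retain: 0.3 × 0.7 × 0.55 × 0.7 × 0.45 × 0.7 = 0.02546775
Highest score → retain.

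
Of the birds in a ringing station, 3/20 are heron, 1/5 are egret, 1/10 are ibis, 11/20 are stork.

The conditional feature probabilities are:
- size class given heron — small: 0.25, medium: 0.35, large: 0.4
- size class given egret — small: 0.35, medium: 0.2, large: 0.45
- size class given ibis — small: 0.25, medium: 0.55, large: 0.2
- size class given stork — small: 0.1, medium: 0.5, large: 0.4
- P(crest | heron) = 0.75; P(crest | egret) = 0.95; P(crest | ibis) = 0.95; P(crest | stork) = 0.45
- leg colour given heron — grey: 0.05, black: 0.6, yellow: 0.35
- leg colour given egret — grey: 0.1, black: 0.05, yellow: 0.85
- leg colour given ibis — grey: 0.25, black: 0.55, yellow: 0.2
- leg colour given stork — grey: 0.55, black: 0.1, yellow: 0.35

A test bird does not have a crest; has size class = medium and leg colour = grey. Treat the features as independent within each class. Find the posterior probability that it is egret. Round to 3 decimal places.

0.002

heron: 0.15 × 0.35 × (1−0.75) × 0.05 = 0.00065625
egret: 0.2 × 0.2 × (1−0.95) × 0.1 = 0.0002
ibis: 0.1 × 0.55 × (1−0.95) × 0.25 = 0.0006875
stork: 0.55 × 0.5 × (1−0.45) × 0.55 = 0.0831875
P(egret | x) = 0.0002 / 0.08473125 ≈ 0.002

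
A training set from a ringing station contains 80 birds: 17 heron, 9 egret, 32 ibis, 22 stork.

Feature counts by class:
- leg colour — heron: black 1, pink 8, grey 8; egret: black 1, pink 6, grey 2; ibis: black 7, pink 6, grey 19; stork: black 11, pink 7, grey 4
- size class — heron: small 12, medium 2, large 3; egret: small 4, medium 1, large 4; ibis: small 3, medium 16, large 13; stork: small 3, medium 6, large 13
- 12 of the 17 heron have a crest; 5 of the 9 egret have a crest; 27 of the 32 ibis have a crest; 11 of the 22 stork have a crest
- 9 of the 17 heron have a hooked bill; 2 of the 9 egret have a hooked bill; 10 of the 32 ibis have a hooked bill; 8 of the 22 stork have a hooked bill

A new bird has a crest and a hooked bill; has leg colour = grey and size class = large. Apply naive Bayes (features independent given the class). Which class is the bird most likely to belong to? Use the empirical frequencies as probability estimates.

heron: (17/80) × (8/17) × (3/17) × (12/17) × (9/17) ≈ 0.00659475
egret: (9/80) × (2/9) × (4/9) × (5/9) × (2/9) ≈ 0.00137174
ibis: (32/80) × (19/32) × (13/32) × (27/32) × (10/32) = 0.025440216064453125
stork: (22/80) × (4/22) × (13/22) × (11/22) × (8/22) ≈ 0.0053719
Highest score → ibis.

ibis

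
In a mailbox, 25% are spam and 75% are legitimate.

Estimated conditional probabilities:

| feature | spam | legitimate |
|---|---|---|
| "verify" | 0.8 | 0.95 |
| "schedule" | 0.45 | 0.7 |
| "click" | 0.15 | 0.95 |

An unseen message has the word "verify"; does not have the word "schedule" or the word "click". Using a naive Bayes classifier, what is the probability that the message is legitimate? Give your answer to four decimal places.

0.1026

spam: 0.25 × 0.8 × (1−0.45) × (1−0.15) = 0.0935
legitimate: 0.75 × 0.95 × (1−0.7) × (1−0.95) = 0.0106875
P(legitimate | x) = 0.0106875 / 0.1041875 ≈ 0.1026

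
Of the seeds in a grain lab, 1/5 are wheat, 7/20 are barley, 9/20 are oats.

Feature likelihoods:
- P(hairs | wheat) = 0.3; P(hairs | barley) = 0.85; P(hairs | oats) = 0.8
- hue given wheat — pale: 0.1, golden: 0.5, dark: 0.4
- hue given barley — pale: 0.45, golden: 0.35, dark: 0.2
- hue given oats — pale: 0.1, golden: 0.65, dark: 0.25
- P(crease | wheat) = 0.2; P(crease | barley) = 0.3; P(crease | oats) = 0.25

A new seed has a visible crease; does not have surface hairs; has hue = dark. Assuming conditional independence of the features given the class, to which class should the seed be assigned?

wheat

wheat: 0.2 × (1−0.3) × 0.4 × 0.2 = 0.0112
barley: 0.35 × (1−0.85) × 0.2 × 0.3 = 0.00315
oats: 0.45 × (1−0.8) × 0.25 × 0.25 = 0.005625
Highest score → wheat.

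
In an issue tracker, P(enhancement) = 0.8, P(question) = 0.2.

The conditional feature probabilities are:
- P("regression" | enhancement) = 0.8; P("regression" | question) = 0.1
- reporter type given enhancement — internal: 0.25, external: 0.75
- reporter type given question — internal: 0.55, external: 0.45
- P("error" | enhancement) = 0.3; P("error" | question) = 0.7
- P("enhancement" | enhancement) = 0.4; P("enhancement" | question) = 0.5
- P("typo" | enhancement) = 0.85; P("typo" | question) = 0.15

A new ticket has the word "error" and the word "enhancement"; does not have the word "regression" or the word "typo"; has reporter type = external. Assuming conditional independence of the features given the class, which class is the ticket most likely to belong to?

enhancement: 0.8 × (1−0.8) × 0.75 × 0.3 × 0.4 × (1−0.85) = 0.00216
question: 0.2 × (1−0.1) × 0.45 × 0.7 × 0.5 × (1−0.15) = 0.0240975
Highest score → question.

question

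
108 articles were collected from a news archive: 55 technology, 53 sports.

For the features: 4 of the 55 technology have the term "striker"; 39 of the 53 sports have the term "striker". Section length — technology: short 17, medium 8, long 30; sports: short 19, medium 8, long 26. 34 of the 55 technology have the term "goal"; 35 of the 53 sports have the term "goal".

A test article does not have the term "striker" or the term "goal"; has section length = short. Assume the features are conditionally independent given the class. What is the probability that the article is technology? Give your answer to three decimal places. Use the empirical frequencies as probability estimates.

technology: (55/108) × (51/55) × (17/55) × (21/55) ≈ 0.05573
sports: (53/108) × (14/53) × (19/53) × (18/53) ≈ 0.0157826
P(technology | x) = 0.05573 / 0.0715126 ≈ 0.779

0.779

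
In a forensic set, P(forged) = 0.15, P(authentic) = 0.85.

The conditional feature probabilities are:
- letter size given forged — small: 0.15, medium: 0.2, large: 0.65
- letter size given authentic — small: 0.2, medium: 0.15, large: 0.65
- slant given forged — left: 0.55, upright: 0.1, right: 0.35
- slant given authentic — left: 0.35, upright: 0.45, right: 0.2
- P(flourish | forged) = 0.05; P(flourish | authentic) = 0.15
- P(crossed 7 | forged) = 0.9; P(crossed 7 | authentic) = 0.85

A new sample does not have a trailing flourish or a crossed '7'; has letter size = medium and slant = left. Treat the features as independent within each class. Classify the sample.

forged: 0.15 × 0.2 × 0.55 × (1−0.05) × (1−0.9) = 0.0015675
authentic: 0.85 × 0.15 × 0.35 × (1−0.15) × (1−0.85) = 0.0056896875
Highest score → authentic.

authentic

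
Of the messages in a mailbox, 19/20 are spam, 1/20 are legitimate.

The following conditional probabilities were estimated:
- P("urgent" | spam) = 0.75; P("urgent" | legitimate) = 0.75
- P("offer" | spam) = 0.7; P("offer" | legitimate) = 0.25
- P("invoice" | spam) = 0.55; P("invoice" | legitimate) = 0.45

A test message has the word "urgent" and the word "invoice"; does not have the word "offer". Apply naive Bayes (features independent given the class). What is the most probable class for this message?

spam: 0.95 × 0.75 × (1−0.7) × 0.55 = 0.1175625
legitimate: 0.05 × 0.75 × (1−0.25) × 0.45 = 0.01265625
Highest score → spam.

spam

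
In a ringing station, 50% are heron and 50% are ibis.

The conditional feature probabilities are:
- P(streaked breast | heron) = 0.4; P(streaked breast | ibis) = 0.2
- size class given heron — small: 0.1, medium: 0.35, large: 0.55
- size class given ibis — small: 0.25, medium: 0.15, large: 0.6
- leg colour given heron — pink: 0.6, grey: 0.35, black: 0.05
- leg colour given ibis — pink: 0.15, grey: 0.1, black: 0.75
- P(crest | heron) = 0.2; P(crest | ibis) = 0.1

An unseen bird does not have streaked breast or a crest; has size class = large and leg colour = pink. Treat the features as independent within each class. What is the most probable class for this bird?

heron

heron: 0.5 × (1−0.4) × 0.55 × 0.6 × (1−0.2) = 0.0792
ibis: 0.5 × (1−0.2) × 0.6 × 0.15 × (1−0.1) = 0.0324
Highest score → heron.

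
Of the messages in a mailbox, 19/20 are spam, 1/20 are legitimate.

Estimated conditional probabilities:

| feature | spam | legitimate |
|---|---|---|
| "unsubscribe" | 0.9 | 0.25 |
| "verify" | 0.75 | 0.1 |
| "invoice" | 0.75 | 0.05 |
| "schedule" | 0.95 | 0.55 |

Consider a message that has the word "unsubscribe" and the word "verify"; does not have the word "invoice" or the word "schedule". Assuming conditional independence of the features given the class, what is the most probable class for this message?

spam: 0.95 × 0.9 × 0.75 × (1−0.75) × (1−0.95) = 0.008015625
legitimate: 0.05 × 0.25 × 0.1 × (1−0.05) × (1−0.55) = 0.000534375
Highest score → spam.

spam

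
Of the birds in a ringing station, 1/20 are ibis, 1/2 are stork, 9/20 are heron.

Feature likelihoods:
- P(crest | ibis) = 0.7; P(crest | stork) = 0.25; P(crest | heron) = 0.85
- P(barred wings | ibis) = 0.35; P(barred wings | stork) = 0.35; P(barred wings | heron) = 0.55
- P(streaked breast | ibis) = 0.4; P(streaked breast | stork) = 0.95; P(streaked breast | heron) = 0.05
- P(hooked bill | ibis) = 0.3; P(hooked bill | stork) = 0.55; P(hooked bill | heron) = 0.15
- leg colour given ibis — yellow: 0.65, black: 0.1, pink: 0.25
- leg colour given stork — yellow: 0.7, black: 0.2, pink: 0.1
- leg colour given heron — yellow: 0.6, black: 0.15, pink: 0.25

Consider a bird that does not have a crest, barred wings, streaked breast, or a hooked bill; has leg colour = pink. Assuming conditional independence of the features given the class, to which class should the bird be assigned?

heron

ibis: 0.05 × (1−0.7) × (1−0.35) × (1−0.4) × (1−0.3) × 0.25 = 0.00102375
stork: 0.5 × (1−0.25) × (1−0.35) × (1−0.95) × (1−0.55) × 0.1 = 0.0005484375
heron: 0.45 × (1−0.85) × (1−0.55) × (1−0.05) × (1−0.15) × 0.25 = 0.006131953125
Highest score → heron.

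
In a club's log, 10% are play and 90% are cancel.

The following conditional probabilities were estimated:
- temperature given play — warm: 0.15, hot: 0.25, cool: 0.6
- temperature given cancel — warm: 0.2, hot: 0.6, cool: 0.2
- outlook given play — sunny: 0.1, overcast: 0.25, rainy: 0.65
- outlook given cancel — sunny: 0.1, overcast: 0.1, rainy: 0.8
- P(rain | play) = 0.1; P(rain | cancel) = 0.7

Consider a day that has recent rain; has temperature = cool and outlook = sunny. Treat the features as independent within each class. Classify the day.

play: 0.1 × 0.6 × 0.1 × 0.1 = 0.0006
cancel: 0.9 × 0.2 × 0.1 × 0.7 = 0.0126
Highest score → cancel.

cancel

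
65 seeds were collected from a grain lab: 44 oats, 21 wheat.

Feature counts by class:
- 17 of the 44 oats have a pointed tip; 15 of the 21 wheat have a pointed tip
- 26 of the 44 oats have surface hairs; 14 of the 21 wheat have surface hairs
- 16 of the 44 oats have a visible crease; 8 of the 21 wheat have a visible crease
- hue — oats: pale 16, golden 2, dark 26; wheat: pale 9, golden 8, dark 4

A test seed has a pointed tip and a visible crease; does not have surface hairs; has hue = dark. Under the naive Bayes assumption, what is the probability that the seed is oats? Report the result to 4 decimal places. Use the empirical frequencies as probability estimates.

0.8046

oats: (44/65) × (17/44) × (18/44) × (16/44) × (26/44) ≈ 0.0229902
wheat: (21/65) × (15/21) × (7/21) × (8/21) × (4/21) ≈ 0.00558172
P(oats | x) = 0.0229902 / 0.02857192 ≈ 0.8046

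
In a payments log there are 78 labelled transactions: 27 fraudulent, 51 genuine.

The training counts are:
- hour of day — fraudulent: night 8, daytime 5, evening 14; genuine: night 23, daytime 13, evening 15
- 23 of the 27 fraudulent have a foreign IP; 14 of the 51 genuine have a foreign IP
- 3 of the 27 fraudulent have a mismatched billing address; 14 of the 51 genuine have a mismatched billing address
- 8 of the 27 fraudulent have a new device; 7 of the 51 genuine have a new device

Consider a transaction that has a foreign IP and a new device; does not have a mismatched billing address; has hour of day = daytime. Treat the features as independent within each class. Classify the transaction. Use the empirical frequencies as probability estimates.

fraudulent

fraudulent: (27/78) × (5/27) × (23/27) × (24/27) × (8/27) ≈ 0.0143818
genuine: (51/78) × (13/51) × (14/51) × (37/51) × (7/51) ≈ 0.00455581
Highest score → fraudulent.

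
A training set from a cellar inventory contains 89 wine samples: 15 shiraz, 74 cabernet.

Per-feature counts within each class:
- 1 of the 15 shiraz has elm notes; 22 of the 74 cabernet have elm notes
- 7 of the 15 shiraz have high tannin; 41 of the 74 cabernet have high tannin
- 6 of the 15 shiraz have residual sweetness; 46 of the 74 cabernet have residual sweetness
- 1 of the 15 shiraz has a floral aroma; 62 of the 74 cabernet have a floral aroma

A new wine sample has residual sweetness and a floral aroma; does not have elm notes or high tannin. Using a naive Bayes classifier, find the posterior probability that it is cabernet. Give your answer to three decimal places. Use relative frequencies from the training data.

0.984

shiraz: (15/89) × (14/15) × (8/15) × (6/15) × (1/15) ≈ 0.0022372
cabernet: (74/89) × (52/74) × (33/74) × (46/74) × (62/74) ≈ 0.135701
P(cabernet | x) = 0.135701 / 0.1379382 ≈ 0.984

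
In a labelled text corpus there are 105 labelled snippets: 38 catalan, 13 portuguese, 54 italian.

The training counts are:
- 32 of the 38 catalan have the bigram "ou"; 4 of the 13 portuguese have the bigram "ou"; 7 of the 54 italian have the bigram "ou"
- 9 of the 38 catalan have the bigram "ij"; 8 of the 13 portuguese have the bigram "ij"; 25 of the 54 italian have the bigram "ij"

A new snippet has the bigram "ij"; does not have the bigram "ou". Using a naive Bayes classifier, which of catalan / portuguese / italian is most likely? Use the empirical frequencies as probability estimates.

catalan: (38/105) × (6/38) × (9/38) ≈ 0.0135338
portuguese: (13/105) × (9/13) × (8/13) ≈ 0.0527473
italian: (54/105) × (47/54) × (25/54) ≈ 0.207231
Highest score → italian.

italian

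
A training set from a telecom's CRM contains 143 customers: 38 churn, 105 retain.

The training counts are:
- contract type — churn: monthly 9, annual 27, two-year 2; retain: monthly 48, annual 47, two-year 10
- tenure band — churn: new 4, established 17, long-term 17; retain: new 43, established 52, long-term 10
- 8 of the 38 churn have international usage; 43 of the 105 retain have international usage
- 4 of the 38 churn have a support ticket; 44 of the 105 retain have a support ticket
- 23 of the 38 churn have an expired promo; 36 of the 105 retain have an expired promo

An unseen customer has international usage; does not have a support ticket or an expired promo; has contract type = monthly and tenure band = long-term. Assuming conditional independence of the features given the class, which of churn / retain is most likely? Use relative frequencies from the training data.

churn: (38/143) × (9/38) × (17/38) × (8/38) × (34/38) × (15/38) ≈ 0.00209354
retain: (105/143) × (48/105) × (10/105) × (43/105) × (61/105) × (69/105) ≈ 0.00499799
Highest score → retain.

retain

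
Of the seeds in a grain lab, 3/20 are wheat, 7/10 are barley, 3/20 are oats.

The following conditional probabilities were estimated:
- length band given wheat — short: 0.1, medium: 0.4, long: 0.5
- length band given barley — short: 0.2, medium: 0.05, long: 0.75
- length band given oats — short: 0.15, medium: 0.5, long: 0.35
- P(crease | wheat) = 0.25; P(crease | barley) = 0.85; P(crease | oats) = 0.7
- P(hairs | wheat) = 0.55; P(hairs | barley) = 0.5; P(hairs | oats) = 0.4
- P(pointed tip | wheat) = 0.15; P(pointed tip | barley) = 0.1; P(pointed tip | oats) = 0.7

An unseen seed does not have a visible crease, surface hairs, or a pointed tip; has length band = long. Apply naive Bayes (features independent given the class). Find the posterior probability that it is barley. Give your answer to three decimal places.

0.593

wheat: 0.15 × 0.5 × (1−0.25) × (1−0.55) × (1−0.15) = 0.021515625
barley: 0.7 × 0.75 × (1−0.85) × (1−0.5) × (1−0.1) = 0.0354375
oats: 0.15 × 0.35 × (1−0.7) × (1−0.4) × (1−0.7) = 0.002835
P(barley | x) = 0.0354375 / 0.059788125 ≈ 0.593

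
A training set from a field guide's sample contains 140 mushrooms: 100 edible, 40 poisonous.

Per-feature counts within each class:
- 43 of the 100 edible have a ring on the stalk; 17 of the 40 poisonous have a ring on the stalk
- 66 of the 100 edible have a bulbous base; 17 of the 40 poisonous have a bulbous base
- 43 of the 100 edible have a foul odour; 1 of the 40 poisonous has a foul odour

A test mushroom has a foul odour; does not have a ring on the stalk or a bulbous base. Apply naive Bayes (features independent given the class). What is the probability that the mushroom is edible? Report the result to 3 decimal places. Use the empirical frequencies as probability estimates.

edible: (100/140) × (57/100) × (34/100) × (43/100) ≈ 0.0595243
poisonous: (40/140) × (23/40) × (23/40) × (1/40) ≈ 0.00236161
P(edible | x) = 0.0595243 / 0.06188591 ≈ 0.962

0.962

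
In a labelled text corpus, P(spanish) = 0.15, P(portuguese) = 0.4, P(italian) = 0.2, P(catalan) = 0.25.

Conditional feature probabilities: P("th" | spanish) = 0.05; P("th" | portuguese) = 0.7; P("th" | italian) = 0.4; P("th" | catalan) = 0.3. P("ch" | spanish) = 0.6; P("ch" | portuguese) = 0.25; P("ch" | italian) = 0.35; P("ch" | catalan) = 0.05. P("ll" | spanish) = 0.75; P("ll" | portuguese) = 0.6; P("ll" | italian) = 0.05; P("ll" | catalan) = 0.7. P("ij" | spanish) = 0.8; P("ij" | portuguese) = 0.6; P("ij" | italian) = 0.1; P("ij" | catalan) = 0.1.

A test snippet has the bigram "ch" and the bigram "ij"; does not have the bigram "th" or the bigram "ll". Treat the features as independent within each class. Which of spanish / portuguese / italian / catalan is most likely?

spanish: 0.15 × (1−0.05) × 0.6 × (1−0.75) × 0.8 = 0.0171
portuguese: 0.4 × (1−0.7) × 0.25 × (1−0.6) × 0.6 = 0.0072
italian: 0.2 × (1−0.4) × 0.35 × (1−0.05) × 0.1 = 0.00399
catalan: 0.25 × (1−0.3) × 0.05 × (1−0.7) × 0.1 = 0.0002625
Highest score → spanish.

spanish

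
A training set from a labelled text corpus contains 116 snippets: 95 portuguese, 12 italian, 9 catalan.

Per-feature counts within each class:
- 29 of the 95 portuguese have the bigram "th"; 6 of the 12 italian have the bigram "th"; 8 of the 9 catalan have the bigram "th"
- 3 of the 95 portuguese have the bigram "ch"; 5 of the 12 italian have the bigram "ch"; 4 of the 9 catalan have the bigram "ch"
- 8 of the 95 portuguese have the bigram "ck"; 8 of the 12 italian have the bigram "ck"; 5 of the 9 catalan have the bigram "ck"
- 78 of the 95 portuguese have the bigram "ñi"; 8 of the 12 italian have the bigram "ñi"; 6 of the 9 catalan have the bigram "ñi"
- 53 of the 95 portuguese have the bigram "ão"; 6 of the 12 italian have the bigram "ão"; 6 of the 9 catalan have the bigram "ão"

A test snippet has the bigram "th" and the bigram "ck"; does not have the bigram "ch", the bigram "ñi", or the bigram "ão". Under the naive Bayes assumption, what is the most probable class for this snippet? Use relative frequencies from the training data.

italian

portuguese: (95/116) × (29/95) × (92/95) × (8/95) × (17/95) × (42/95) ≈ 0.00161295
italian: (12/116) × (6/12) × (7/12) × (8/12) × (4/12) × (6/12) ≈ 0.00335249
catalan: (9/116) × (8/9) × (5/9) × (5/9) × (3/9) × (3/9) ≈ 0.00236507
Highest score → italian.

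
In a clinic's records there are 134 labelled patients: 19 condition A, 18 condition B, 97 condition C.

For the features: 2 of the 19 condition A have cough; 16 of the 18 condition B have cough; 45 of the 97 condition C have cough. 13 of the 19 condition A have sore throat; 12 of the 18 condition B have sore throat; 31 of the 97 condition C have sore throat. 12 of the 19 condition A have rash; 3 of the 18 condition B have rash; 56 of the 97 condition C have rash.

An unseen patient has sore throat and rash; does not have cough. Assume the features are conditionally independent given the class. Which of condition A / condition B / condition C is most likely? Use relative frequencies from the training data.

condition A: (19/134) × (17/19) × (13/19) × (12/19) ≈ 0.0548228
condition B: (18/134) × (2/18) × (12/18) × (3/18) ≈ 0.00165837
condition C: (97/134) × (52/97) × (31/97) × (56/97) ≈ 0.0715986
Highest score → condition C.

condition C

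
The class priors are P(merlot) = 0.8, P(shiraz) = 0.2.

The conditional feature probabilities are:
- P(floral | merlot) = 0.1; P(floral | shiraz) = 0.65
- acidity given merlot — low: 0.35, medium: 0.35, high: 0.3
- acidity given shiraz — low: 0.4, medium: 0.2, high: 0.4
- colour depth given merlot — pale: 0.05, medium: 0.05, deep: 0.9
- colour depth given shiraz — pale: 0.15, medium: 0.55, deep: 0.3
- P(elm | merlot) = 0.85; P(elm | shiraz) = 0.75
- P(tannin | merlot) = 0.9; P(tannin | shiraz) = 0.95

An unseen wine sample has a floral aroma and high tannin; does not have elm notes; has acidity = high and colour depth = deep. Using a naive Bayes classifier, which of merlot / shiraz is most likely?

shiraz

merlot: 0.8 × 0.1 × 0.3 × 0.9 × (1−0.85) × 0.9 = 0.002916
shiraz: 0.2 × 0.65 × 0.4 × 0.3 × (1−0.75) × 0.95 = 0.003705
Highest score → shiraz.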